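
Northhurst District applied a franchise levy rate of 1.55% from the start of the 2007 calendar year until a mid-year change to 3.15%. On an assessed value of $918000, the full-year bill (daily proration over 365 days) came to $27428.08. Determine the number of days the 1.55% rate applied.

Let d = days at the first rate; then 365 − d days at the second rate.
$918000 × [1.55%·d + 3.15%·(365−d)] / 365 = $27428.08
Solving gives d = 37, so the new rate took effect on 7 Feb 2007.

37 days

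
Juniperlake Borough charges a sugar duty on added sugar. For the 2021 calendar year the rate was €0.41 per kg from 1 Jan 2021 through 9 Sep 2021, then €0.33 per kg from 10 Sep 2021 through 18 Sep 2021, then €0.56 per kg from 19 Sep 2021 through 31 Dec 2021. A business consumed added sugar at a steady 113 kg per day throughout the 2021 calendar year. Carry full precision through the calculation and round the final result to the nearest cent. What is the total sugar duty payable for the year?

€18,591.89

1 Jan – 9 Sep 2021: 252 days × 113 kg/day = 28,476 kg at €0.41/kg → €11,675.16
10 Sep – 18 Sep 2021: 9 days × 113 kg/day = 1,017 kg at €0.33/kg → €335.61
19 Sep – 31 Dec 2021: 104 days × 113 kg/day = 11,752 kg at €0.56/kg → €6,581.12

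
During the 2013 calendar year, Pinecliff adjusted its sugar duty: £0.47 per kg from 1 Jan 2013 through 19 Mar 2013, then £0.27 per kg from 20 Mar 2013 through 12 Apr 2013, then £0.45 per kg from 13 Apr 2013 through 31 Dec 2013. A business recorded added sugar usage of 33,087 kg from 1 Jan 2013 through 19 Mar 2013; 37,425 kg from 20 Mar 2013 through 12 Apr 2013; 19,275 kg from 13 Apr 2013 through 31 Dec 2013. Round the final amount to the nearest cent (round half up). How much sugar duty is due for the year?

£34,329.39

1 Jan – 19 Mar 2013: 33,087 kg at £0.47/kg → £15,550.89
20 Mar – 12 Apr 2013: 37,425 kg at £0.27/kg → £10,104.75
13 Apr – 31 Dec 2013: 19,275 kg at £0.45/kg → £8,673.75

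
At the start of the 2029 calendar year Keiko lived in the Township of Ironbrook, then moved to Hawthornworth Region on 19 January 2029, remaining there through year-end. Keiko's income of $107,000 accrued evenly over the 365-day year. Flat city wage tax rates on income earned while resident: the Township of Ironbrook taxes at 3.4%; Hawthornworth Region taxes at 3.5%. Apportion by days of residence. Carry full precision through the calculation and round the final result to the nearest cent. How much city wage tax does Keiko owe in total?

$3,739.72

The Township of Ironbrook, 1 January – 18 January 2029: 18 days → $107,000 × 3.4% × 18/365 = $179.4082
Hawthornworth Region, 19 January – 31 December 2029: 347 days → $107,000 × 3.5% × 347/365 = $3,560.3151
Total = $3,739.7233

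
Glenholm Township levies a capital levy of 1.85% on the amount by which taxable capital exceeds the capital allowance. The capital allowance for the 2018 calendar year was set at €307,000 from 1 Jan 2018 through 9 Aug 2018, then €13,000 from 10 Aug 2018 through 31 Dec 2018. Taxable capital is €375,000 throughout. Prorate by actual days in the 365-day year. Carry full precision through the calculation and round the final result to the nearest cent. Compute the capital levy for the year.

1 Jan – 9 Aug 2018: 221 days, exemption €307,000 → (€375,000 − €307,000) × 1.85% × 221/365 = €761.6932
10 Aug – 31 Dec 2018: 144 days, exemption €13,000 → (€375,000 − €13,000) × 1.85% × 144/365 = €2,642.1041
Total = €3,403.7973

€3,403.80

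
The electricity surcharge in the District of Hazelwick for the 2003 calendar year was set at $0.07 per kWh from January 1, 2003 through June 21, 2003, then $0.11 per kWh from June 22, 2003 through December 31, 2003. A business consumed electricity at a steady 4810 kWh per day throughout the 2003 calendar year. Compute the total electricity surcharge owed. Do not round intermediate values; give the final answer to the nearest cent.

$160,028.70

January 1 – June 21, 2003: 172 days × 4810 kWh/day = 827,320 kWh at $0.07/kWh → $57,912.40
June 22 – December 31, 2003: 193 days × 4810 kWh/day = 928,330 kWh at $0.11/kWh → $102,116.30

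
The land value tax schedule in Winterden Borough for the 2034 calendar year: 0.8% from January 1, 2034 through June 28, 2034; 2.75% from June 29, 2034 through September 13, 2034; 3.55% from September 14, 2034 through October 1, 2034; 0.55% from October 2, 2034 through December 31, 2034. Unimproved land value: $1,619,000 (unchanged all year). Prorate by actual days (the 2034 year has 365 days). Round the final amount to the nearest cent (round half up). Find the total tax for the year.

$20,798.61

January 1 – June 28, 2034: 179 days at 0.8% → $1,619,000 × 0.8% × 179/365 = $6,351.8027
June 29 – September 13, 2034: 77 days at 2.75% → $1,619,000 × 2.75% × 77/365 = $9,392.4178
September 14 – October 1, 2034: 18 days at 3.55% → $1,619,000 × 3.55% × 18/365 = $2,834.3589
October 2 – December 31, 2034: 91 days at 0.55% → $1,619,000 × 0.55% × 91/365 = $2,220.0260
Total = $20,798.6055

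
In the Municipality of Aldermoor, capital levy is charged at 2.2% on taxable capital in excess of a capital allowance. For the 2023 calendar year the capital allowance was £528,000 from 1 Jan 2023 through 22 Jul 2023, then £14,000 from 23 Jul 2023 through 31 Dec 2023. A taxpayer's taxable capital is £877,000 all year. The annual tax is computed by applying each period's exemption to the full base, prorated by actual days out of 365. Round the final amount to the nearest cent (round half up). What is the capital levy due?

£12,696.89

1 Jan – 22 Jul 2023: 203 days, exemption £528,000 → (£877,000 − £528,000) × 2.2% × 203/365 = £4,270.2301
23 Jul – 31 Dec 2023: 162 days, exemption £14,000 → (£877,000 − £14,000) × 2.2% × 162/365 = £8,426.6630
Total = £12,696.8932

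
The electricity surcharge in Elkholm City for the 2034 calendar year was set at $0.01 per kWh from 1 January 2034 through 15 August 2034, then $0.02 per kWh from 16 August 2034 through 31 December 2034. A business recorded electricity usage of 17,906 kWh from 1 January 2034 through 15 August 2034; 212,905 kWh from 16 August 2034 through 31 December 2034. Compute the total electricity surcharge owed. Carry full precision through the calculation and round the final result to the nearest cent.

$4,437.16

1 January – 15 August 2034: 17,906 kWh at $0.01/kWh → $179.06
16 August – 31 December 2034: 212,905 kWh at $0.02/kWh → $4,258.10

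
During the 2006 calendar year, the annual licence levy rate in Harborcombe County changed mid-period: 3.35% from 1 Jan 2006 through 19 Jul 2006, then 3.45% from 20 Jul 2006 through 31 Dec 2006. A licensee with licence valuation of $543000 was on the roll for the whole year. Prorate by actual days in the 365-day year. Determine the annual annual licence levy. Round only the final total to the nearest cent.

$18435.97

1 Jan – 19 Jul 2006: 200 days at 3.35% → $543000 × 3.35% × 200/365 = $9967.3973
20 Jul – 31 Dec 2006: 165 days at 3.45% → $543000 × 3.45% × 165/365 = $8468.5685
Total = $18435.9658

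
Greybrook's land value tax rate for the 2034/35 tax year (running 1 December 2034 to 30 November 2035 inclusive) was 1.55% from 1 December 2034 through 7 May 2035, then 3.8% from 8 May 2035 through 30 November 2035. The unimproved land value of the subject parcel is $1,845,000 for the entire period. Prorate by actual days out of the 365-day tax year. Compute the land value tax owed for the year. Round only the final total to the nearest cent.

1 December 2034 – 7 May 2035: 158 days at 1.55% → $1,845,000 × 1.55% × 158/365 = $12,379.1918
8 May – 30 November 2035: 207 days at 3.8% → $1,845,000 × 3.8% × 207/365 = $39,761.0137
Total = $52,140.2055

$52,140.21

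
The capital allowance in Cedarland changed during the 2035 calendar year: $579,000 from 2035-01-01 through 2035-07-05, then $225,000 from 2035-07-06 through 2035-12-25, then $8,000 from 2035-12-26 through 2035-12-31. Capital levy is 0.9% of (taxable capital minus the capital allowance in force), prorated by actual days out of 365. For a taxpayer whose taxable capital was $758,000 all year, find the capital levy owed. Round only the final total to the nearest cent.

2035-01-01 to 2035-07-05: 186 days, exemption $579,000 → ($758,000 − $579,000) × 0.9% × 186/365 = $820.9479
2035-07-06 to 2035-12-25: 173 days, exemption $225,000 → ($758,000 − $225,000) × 0.9% × 173/365 = $2,273.6466
2035-12-26 to 2035-12-31: 6 days, exemption $8,000 → ($758,000 − $8,000) × 0.9% × 6/365 = $110.9589
Total = $3,205.5534

$3,205.55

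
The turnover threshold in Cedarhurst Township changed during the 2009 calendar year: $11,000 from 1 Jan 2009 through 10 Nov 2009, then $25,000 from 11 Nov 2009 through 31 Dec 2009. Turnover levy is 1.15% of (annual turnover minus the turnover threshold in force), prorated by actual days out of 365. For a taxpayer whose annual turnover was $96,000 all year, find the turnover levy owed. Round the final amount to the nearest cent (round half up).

1 Jan – 10 Nov 2009: 314 days, exemption $11,000 → ($96,000 − $11,000) × 1.15% × 314/365 = $840.9178
11 Nov – 31 Dec 2009: 51 days, exemption $25,000 → ($96,000 − $25,000) × 1.15% × 51/365 = $114.0863
Total = $955.0041

$955.00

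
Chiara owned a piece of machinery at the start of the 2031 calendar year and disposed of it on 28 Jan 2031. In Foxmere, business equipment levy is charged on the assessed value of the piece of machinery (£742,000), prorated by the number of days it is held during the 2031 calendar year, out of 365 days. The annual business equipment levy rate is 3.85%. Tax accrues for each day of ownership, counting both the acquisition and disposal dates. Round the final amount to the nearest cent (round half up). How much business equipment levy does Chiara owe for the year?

£2,191.44

Days held (1 Jan – 28 Jan 2031): 28 out of 365
Tax = £742,000 × 3.85% × 28/365 = £2,191.4411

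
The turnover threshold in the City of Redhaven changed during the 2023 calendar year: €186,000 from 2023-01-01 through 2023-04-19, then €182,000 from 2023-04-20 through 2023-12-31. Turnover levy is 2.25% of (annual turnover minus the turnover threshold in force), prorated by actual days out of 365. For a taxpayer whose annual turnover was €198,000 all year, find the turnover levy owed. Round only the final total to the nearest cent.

€333.12

2023-01-01 to 2023-04-19: 109 days, exemption €186,000 → (€198,000 − €186,000) × 2.25% × 109/365 = €80.6301
2023-04-20 to 2023-12-31: 256 days, exemption €182,000 → (€198,000 − €182,000) × 2.25% × 256/365 = €252.4932
Total = €333.1233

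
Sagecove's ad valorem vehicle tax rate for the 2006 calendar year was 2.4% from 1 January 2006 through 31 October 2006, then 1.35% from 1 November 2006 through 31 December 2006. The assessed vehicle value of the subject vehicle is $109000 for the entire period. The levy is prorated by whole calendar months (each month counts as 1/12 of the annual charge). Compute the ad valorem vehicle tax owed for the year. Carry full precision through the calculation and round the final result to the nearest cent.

$2425.25

1 January – 31 October 2006: 10 months at 2.4% → $109000 × 2.4% × 10/12 = $2180.0000
1 November – 31 December 2006: 2 months at 1.35% → $109000 × 1.35% × 2/12 = $245.2500
Total = $2425.2500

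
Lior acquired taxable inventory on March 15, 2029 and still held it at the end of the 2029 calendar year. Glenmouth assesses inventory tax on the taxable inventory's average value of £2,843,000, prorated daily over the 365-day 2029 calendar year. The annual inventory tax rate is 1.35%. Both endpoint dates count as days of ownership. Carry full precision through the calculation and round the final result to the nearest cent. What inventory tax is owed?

Days held (March 15 – December 31, 2029): 292 out of 365
Tax = £2,843,000 × 1.35% × 292/365 = £30,704.4000

£30,704.40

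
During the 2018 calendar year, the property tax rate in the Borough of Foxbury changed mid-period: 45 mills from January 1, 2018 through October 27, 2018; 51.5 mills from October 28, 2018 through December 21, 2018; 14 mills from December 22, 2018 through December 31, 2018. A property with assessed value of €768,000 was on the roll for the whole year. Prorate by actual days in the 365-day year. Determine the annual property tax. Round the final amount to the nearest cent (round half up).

January 1 – October 27, 2018: 300 days at 45 mills → €768,000 × 4.5% × 300/365 = €28,405.4795
October 28 – December 21, 2018: 55 days at 51.5 mills → €768,000 × 5.15% × 55/365 = €5,959.8904
December 22 – December 31, 2018: 10 days at 14 mills → €768,000 × 1.4% × 10/365 = €294.5753
Total = €34,659.9452

€34,659.95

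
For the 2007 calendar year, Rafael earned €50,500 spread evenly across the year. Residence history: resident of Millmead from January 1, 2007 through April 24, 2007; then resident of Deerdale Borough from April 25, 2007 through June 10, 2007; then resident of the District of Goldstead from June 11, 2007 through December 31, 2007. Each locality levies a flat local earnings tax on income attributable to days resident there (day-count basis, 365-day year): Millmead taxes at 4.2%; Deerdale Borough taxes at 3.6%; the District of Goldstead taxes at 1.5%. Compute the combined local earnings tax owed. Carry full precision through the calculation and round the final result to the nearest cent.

€1,319.92

Millmead, January 1 – April 24, 2007: 114 days → €50,500 × 4.2% × 114/365 = €662.4493
Deerdale Borough, April 25 – June 10, 2007: 47 days → €50,500 × 3.6% × 47/365 = €234.0986
The District of Goldstead, June 11 – December 31, 2007: 204 days → €50,500 × 1.5% × 204/365 = €423.3699
Total = €1,319.9178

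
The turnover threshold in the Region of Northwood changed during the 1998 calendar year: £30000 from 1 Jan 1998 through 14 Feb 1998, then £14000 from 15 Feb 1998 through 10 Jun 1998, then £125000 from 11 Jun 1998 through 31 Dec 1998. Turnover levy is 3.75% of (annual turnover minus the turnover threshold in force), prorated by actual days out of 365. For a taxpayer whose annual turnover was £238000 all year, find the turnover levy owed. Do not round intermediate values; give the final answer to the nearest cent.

£5999.59

1 Jan – 14 Feb 1998: 45 days, exemption £30000 → (£238000 − £30000) × 3.75% × 45/365 = £961.6438
15 Feb – 10 Jun 1998: 116 days, exemption £14000 → (£238000 − £14000) × 3.75% × 116/365 = £2669.5890
11 Jun – 31 Dec 1998: 204 days, exemption £125000 → (£238000 − £125000) × 3.75% × 204/365 = £2368.3562
Total = £5999.5890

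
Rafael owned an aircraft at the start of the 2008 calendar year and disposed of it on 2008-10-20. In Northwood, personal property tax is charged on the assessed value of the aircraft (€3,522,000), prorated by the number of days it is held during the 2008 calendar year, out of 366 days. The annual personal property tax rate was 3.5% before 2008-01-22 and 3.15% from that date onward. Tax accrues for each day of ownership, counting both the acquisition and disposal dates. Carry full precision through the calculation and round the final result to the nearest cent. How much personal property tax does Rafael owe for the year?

€89,825.43

2008-01-01 to 2008-01-21: 21 days at 3.5% → €3,522,000 × 3.5% × 21/366 = €7,072.8689
2008-01-22 to 2008-10-20: 273 days at 3.15% → €3,522,000 × 3.15% × 273/366 = €82,752.5656
Total = €89,825.4344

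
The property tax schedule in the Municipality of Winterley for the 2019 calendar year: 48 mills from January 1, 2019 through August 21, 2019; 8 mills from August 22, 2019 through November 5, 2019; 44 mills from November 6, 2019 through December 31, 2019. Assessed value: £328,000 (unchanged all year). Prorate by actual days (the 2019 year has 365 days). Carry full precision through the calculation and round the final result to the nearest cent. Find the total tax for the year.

£12,810.87

January 1 – August 21, 2019: 233 days at 48 mills → £328,000 × 4.8% × 233/365 = £10,050.2795
August 22 – November 5, 2019: 76 days at 8 mills → £328,000 × 0.8% × 76/365 = £546.3671
November 6 – December 31, 2019: 56 days at 44 mills → £328,000 × 4.4% × 56/365 = £2,214.2247
Total = £12,810.8712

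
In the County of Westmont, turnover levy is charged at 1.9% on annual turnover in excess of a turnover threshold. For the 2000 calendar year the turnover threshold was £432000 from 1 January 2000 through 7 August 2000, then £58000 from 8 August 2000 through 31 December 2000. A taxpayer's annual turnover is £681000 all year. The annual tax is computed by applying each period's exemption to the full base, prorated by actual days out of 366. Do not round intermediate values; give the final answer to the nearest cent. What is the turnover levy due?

£7565.63

1 January – 7 August 2000: 220 days, exemption £432000 → (£681000 − £432000) × 1.9% × 220/366 = £2843.7705
8 August – 31 December 2000: 146 days, exemption £58000 → (£681000 − £58000) × 1.9% × 146/366 = £4721.8634
Total = £7565.6339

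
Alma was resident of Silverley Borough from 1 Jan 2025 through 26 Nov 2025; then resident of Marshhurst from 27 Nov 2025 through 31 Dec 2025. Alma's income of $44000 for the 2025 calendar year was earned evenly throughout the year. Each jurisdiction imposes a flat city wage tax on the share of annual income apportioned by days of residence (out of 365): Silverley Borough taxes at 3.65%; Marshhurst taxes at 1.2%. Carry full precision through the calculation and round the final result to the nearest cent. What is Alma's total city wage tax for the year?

Silverley Borough, 1 Jan – 26 Nov 2025: 330 days → $44000 × 3.65% × 330/365 = $1452.0000
Marshhurst, 27 Nov – 31 Dec 2025: 35 days → $44000 × 1.2% × 35/365 = $50.6301
Total = $1502.6301

$1502.63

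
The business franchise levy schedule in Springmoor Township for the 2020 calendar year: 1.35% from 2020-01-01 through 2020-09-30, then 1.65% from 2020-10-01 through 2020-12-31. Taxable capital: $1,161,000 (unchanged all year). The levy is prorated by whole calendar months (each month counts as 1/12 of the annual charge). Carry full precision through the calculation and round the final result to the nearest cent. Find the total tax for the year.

$16,544.25

2020-01-01 to 2020-09-30: 9 months at 1.35% → $1,161,000 × 1.35% × 9/12 = $11,755.1250
2020-10-01 to 2020-12-31: 3 months at 1.65% → $1,161,000 × 1.65% × 3/12 = $4,789.1250
Total = $16,544.2500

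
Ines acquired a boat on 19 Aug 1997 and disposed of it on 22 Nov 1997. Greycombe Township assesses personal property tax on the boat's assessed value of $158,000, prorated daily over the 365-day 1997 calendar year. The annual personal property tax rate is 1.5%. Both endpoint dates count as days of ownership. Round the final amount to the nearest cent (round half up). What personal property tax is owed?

Days held (19 Aug – 22 Nov 1997): 96 out of 365
Tax = $158,000 × 1.5% × 96/365 = $623.3425

$623.34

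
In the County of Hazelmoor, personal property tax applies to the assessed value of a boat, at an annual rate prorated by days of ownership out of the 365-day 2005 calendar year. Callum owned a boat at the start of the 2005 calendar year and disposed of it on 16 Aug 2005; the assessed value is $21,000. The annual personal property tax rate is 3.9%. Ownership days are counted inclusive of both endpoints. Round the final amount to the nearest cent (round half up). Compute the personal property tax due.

$511.59

Days held (1 Jan – 16 Aug 2005): 228 out of 365
Tax = $21,000 × 3.9% × 228/365 = $511.5945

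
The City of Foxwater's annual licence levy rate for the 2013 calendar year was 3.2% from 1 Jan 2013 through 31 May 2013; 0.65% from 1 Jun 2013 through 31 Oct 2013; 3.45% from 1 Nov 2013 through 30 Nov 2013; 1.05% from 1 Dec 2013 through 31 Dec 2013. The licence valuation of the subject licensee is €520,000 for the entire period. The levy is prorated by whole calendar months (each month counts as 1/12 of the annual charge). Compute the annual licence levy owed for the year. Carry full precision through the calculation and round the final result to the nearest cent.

1 Jan – 31 May 2013: 5 months at 3.2% → €520,000 × 3.2% × 5/12 = €6,933.3333
1 Jun – 31 Oct 2013: 5 months at 0.65% → €520,000 × 0.65% × 5/12 = €1,408.3333
1 Nov – 30 Nov 2013: 1 month at 3.45% → €520,000 × 3.45% × 1/12 = €1,495.0000
1 Dec – 31 Dec 2013: 1 month at 1.05% → €520,000 × 1.05% × 1/12 = €455.0000
Total = €10,291.6667

€10,291.67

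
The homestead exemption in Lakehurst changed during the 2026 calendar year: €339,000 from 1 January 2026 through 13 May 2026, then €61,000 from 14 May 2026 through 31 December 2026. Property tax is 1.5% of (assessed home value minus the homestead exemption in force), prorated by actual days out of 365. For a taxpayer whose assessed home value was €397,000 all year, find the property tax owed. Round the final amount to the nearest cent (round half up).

1 January – 13 May 2026: 133 days, exemption €339,000 → (€397,000 − €339,000) × 1.5% × 133/365 = €317.0137
14 May – 31 December 2026: 232 days, exemption €61,000 → (€397,000 − €61,000) × 1.5% × 232/365 = €3,203.5068
Total = €3,520.5205

€3,520.52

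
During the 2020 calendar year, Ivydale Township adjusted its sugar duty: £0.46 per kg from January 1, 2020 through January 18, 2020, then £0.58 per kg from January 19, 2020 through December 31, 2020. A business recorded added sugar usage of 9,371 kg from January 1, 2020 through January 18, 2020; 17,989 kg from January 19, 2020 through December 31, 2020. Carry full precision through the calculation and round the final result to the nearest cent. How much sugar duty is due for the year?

January 1 – January 18, 2020: 9,371 kg at £0.46/kg → £4,310.66
January 19 – December 31, 2020: 17,989 kg at £0.58/kg → £10,433.62

£14,744.28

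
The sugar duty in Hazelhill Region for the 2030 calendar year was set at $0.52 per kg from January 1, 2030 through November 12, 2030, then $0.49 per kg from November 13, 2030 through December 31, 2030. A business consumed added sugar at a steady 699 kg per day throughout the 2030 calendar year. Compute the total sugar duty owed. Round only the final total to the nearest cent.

January 1 – November 12, 2030: 316 days × 699 kg/day = 220,884 kg at $0.52/kg → $114,859.68
November 13 – December 31, 2030: 49 days × 699 kg/day = 34,251 kg at $0.49/kg → $16,782.99

$131,642.67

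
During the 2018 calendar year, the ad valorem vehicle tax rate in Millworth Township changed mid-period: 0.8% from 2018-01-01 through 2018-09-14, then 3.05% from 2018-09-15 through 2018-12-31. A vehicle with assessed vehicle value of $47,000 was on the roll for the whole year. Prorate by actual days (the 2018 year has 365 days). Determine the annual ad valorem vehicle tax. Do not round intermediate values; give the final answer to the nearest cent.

2018-01-01 to 2018-09-14: 257 days at 0.8% → $47,000 × 0.8% × 257/365 = $264.7452
2018-09-15 to 2018-12-31: 108 days at 3.05% → $47,000 × 3.05% × 108/365 = $424.1589
Total = $688.9041

$688.90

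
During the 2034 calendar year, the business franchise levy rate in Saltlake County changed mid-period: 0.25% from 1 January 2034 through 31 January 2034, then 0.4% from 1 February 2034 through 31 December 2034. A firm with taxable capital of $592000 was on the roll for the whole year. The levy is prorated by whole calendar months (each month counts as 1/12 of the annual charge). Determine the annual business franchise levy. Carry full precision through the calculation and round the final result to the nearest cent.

$2294.00

1 January – 31 January 2034: 1 month at 0.25% → $592000 × 0.25% × 1/12 = $123.3333
1 February – 31 December 2034: 11 months at 0.4% → $592000 × 0.4% × 11/12 = $2170.6667
Total = $2294.0000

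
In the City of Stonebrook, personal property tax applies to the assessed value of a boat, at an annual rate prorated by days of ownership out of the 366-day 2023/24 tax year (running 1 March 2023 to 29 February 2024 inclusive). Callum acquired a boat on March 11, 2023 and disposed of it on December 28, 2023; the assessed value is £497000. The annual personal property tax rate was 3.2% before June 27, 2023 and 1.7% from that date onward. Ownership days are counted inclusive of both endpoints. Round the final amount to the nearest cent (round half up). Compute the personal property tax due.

£8963.65

March 11 – June 26, 2023: 108 days at 3.2% → £497000 × 3.2% × 108/366 = £4692.9836
June 27 – December 28, 2023: 185 days at 1.7% → £497000 × 1.7% × 185/366 = £4270.6694
Total = £8963.6530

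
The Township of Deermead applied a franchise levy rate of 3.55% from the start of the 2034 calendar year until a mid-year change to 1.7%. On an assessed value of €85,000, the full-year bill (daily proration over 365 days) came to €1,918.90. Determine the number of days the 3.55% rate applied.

110 days

Let d = days at the first rate; then 365 − d days at the second rate.
€85,000 × [3.55%·d + 1.7%·(365−d)] / 365 = €1,918.90
Solving gives d = 110, so the new rate took effect on 21 Apr 2034.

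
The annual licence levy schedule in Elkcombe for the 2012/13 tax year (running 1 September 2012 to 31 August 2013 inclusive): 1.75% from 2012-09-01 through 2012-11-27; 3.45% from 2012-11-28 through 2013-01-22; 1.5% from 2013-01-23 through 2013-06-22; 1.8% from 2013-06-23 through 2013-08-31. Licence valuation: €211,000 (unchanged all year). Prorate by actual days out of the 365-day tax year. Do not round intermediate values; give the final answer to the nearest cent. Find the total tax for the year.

€4,044.84

2012-09-01 to 2012-11-27: 88 days at 1.75% → €211,000 × 1.75% × 88/365 = €890.2466
2012-11-28 to 2013-01-22: 56 days at 3.45% → €211,000 × 3.45% × 56/365 = €1,116.8548
2013-01-23 to 2013-06-22: 151 days at 1.5% → €211,000 × 1.5% × 151/365 = €1,309.3562
2013-06-23 to 2013-08-31: 70 days at 1.8% → €211,000 × 1.8% × 70/365 = €728.3836
Total = €4,044.8411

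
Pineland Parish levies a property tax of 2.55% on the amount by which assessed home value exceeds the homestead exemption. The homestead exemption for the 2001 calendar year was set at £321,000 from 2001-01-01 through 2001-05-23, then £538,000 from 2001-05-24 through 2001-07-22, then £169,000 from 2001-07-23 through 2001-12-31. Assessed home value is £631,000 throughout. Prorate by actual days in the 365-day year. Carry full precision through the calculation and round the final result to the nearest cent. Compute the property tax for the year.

£8,715.69

2001-01-01 to 2001-05-23: 143 days, exemption £321,000 → (£631,000 − £321,000) × 2.55% × 143/365 = £3,097.0274
2001-05-24 to 2001-07-22: 60 days, exemption £538,000 → (£631,000 − £538,000) × 2.55% × 60/365 = £389.8356
2001-07-23 to 2001-12-31: 162 days, exemption £169,000 → (£631,000 − £169,000) × 2.55% × 162/365 = £5,228.8274
Total = £8,715.6904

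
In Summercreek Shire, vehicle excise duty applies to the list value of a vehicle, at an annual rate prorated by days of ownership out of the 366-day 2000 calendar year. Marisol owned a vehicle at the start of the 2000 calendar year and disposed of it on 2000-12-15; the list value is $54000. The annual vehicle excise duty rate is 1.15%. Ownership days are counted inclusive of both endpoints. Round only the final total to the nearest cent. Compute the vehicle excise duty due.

Days held (2000-01-01 to 2000-12-15): 350 out of 366
Tax = $54000 × 1.15% × 350/366 = $593.8525

$593.85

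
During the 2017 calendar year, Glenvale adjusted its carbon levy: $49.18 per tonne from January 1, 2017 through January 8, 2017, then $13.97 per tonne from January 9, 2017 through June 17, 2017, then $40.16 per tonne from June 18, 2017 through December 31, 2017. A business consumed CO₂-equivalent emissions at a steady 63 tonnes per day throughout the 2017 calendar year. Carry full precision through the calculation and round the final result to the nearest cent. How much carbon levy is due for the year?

January 1 – January 8, 2017: 8 days × 63 tonnes/day = 504 tonnes at $49.18/tonne → $24,786.72
January 9 – June 17, 2017: 160 days × 63 tonnes/day = 10,080 tonnes at $13.97/tonne → $140,817.60
June 18 – December 31, 2017: 197 days × 63 tonnes/day = 12,411 tonnes at $40.16/tonne → $498,425.76

$664,030.08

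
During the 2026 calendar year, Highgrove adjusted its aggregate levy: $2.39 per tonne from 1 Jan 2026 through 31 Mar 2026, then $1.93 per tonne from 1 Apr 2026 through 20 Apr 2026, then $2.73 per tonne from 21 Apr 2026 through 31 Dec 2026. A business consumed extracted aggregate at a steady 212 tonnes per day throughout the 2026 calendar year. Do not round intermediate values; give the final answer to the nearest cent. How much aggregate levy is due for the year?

1 Jan – 31 Mar 2026: 90 days × 212 tonnes/day = 19,080 tonnes at $2.39/tonne → $45,601.20
1 Apr – 20 Apr 2026: 20 days × 212 tonnes/day = 4,240 tonnes at $1.93/tonne → $8,183.20
21 Apr – 31 Dec 2026: 255 days × 212 tonnes/day = 54,060 tonnes at $2.73/tonne → $147,583.80

$201,368.20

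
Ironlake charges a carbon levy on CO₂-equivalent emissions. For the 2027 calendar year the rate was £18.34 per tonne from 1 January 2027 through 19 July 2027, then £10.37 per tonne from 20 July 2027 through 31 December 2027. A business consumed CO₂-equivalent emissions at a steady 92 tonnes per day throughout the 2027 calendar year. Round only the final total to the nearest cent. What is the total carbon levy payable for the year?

£494,872.60

1 January – 19 July 2027: 200 days × 92 tonnes/day = 18,400 tonnes at £18.34/tonne → £337,456.00
20 July – 31 December 2027: 165 days × 92 tonnes/day = 15,180 tonnes at £10.37/tonne → £157,416.60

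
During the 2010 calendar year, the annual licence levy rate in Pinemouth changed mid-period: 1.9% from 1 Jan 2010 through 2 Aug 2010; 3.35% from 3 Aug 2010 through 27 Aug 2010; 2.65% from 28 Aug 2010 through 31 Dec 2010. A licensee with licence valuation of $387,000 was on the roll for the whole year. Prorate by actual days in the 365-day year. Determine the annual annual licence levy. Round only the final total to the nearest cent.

1 Jan – 2 Aug 2010: 214 days at 1.9% → $387,000 × 1.9% × 214/365 = $4,311.0740
3 Aug – 27 Aug 2010: 25 days at 3.35% → $387,000 × 3.35% × 25/365 = $887.9795
28 Aug – 31 Dec 2010: 126 days at 2.65% → $387,000 × 2.65% × 126/365 = $3,540.2548
Total = $8,739.3082

$8,739.31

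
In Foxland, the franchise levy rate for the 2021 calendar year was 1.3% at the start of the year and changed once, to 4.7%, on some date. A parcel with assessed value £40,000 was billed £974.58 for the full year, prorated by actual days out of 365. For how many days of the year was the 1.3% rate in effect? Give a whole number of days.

Let d = days at the first rate; then 365 − d days at the second rate.
£40,000 × [1.3%·d + 4.7%·(365−d)] / 365 = £974.58
Solving gives d = 243, so the new rate took effect on 1 Sep 2021.

243 days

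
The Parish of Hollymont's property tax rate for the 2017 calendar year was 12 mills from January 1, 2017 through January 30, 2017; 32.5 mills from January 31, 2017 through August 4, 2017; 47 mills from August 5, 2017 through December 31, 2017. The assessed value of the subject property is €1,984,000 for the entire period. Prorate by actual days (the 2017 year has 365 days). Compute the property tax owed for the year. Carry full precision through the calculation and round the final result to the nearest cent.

€72,880.75

January 1 – January 30, 2017: 30 days at 12 mills → €1,984,000 × 1.2% × 30/365 = €1,956.8219
January 31 – August 4, 2017: 186 days at 32.5 mills → €1,984,000 × 3.25% × 186/365 = €32,858.3014
August 5 – December 31, 2017: 149 days at 47 mills → €1,984,000 × 4.7% × 149/365 = €38,065.6219
Total = €72,880.7452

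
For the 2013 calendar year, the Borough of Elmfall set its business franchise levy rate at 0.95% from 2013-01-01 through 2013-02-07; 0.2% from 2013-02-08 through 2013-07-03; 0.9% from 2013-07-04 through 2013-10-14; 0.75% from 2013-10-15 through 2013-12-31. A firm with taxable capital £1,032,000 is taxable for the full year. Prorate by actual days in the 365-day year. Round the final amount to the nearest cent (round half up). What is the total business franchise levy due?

£6,121.32

2013-01-01 to 2013-02-07: 38 days at 0.95% → £1,032,000 × 0.95% × 38/365 = £1,020.6904
2013-02-08 to 2013-07-03: 146 days at 0.2% → £1,032,000 × 0.2% × 146/365 = £825.6000
2013-07-04 to 2013-10-14: 103 days at 0.9% → £1,032,000 × 0.9% × 103/365 = £2,620.9973
2013-10-15 to 2013-12-31: 78 days at 0.75% → £1,032,000 × 0.75% × 78/365 = £1,654.0274
Total = £6,121.3151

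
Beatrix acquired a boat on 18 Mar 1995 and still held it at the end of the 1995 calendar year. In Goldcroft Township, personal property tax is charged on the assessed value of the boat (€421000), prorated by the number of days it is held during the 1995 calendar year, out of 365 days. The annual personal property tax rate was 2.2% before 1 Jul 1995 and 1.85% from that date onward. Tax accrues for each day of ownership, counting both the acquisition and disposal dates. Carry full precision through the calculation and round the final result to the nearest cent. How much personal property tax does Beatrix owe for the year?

€6590.67

18 Mar – 30 Jun 1995: 105 days at 2.2% → €421000 × 2.2% × 105/365 = €2664.4110
1 Jul – 31 Dec 1995: 184 days at 1.85% → €421000 × 1.85% × 184/365 = €3926.2575
Total = €6590.6685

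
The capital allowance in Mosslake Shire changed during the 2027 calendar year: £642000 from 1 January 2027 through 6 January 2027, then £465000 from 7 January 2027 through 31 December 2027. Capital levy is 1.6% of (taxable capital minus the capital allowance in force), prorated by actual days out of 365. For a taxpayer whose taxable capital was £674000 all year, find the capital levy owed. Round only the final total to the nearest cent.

£3297.45

1 January – 6 January 2027: 6 days, exemption £642000 → (£674000 − £642000) × 1.6% × 6/365 = £8.4164
7 January – 31 December 2027: 359 days, exemption £465000 → (£674000 − £465000) × 1.6% × 359/365 = £3289.0301
Total = £3297.4466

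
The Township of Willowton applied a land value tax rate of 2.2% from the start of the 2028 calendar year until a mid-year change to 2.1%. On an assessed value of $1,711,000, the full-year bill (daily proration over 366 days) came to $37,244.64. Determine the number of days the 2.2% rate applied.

281 days

Let d = days at the first rate; then 366 − d days at the second rate.
$1,711,000 × [2.2%·d + 2.1%·(366−d)] / 366 = $37,244.64
Solving gives d = 281, so the new rate took effect on 8 Oct 2028.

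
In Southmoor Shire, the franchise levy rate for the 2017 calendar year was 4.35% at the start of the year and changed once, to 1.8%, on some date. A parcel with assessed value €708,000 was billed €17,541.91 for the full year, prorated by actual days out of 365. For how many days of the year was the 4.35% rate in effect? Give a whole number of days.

Let d = days at the first rate; then 365 − d days at the second rate.
€708,000 × [4.35%·d + 1.8%·(365−d)] / 365 = €17,541.91
Solving gives d = 97, so the new rate took effect on 8 April 2017.

97 days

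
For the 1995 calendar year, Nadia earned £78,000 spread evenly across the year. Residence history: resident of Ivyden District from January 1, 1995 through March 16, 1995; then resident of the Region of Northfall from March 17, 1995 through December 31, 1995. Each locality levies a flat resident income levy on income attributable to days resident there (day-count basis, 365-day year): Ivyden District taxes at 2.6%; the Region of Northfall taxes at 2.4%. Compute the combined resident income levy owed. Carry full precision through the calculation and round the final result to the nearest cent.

£1,904.05

Ivyden District, January 1 – March 16, 1995: 75 days → £78,000 × 2.6% × 75/365 = £416.7123
The Region of Northfall, March 17 – December 31, 1995: 290 days → £78,000 × 2.4% × 290/365 = £1,487.3425
Total = £1,904.0548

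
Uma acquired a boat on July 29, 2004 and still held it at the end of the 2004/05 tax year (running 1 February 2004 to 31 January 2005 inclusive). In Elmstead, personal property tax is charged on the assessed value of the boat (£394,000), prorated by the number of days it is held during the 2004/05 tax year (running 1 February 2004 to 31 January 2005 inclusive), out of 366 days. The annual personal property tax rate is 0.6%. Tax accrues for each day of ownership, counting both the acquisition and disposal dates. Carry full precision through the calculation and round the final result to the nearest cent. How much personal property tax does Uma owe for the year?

Days held (July 29, 2004 – January 31, 2005): 187 out of 366
Tax = £394,000 × 0.6% × 187/366 = £1,207.8361

£1,207.84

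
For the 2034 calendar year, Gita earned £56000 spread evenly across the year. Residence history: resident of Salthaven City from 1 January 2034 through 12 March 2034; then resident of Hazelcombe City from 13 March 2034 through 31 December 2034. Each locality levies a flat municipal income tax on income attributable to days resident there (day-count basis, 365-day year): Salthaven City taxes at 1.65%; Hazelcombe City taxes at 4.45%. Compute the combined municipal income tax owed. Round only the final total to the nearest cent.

£2186.99

Salthaven City, 1 January – 12 March 2034: 71 days → £56000 × 1.65% × 71/365 = £179.7370
Hazelcombe City, 13 March – 31 December 2034: 294 days → £56000 × 4.45% × 294/365 = £2007.2548
Total = £2186.9918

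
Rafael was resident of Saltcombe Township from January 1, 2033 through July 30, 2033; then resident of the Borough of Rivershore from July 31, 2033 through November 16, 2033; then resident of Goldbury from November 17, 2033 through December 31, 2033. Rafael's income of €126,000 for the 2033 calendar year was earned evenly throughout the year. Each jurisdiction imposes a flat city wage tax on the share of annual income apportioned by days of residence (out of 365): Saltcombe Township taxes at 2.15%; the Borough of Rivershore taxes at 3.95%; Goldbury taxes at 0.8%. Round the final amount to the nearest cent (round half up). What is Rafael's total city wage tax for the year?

€3,176.58

Saltcombe Township, January 1 – July 30, 2033: 211 days → €126,000 × 2.15% × 211/365 = €1,566.0247
The Borough of Rivershore, July 31 – November 16, 2033: 109 days → €126,000 × 3.95% × 109/365 = €1,486.2822
Goldbury, November 17 – December 31, 2033: 45 days → €126,000 × 0.8% × 45/365 = €124.2740
Total = €3,176.5808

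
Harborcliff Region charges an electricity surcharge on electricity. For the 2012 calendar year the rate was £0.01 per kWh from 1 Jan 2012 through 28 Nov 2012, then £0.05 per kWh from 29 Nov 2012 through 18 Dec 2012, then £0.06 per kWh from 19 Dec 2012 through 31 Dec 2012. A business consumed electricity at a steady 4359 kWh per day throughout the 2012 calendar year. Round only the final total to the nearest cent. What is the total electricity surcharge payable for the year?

1 Jan – 28 Nov 2012: 333 days × 4359 kWh/day = 1,451,547 kWh at £0.01/kWh → £14,515.47
29 Nov – 18 Dec 2012: 20 days × 4359 kWh/day = 87,180 kWh at £0.05/kWh → £4,359.00
19 Dec – 31 Dec 2012: 13 days × 4359 kWh/day = 56,667 kWh at £0.06/kWh → £3,400.02

£22,274.49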